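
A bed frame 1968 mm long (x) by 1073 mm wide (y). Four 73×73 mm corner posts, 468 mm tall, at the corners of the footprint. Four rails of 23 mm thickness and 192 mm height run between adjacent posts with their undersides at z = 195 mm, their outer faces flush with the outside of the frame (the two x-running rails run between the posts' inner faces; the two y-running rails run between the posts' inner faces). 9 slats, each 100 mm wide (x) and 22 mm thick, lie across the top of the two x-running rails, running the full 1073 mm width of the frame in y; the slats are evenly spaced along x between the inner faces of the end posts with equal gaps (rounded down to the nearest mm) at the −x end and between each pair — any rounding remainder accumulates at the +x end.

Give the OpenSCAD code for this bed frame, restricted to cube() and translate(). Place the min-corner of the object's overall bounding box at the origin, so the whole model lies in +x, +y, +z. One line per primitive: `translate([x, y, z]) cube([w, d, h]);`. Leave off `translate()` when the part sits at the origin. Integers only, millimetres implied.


cube([73, 73, 468]);
translate([0, 1000, 0]) cube([73, 73, 468]);
translate([1895, 0, 0]) cube([73, 73, 468]);
translate([1895, 1000, 0]) cube([73, 73, 468]);
translate([73, 0, 195]) cube([1822, 23, 192]);
translate([73, 1050, 195]) cube([1822, 23, 192]);
translate([0, 73, 195]) cube([23, 927, 192]);
translate([1945, 73, 195]) cube([23, 927, 192]);
translate([165, 0, 387]) cube([100, 1073, 22]);
translate([357, 0, 387]) cube([100, 1073, 22]);
translate([549, 0, 387]) cube([100, 1073, 22]);
translate([741, 0, 387]) cube([100, 1073, 22]);
translate([933, 0, 387]) cube([100, 1073, 22]);
translate([1125, 0, 387]) cube([100, 1073, 22]);
translate([1317, 0, 387]) cube([100, 1073, 22]);
translate([1509, 0, 387]) cube([100, 1073, 22]);
translate([1701, 0, 387]) cube([100, 1073, 22]);


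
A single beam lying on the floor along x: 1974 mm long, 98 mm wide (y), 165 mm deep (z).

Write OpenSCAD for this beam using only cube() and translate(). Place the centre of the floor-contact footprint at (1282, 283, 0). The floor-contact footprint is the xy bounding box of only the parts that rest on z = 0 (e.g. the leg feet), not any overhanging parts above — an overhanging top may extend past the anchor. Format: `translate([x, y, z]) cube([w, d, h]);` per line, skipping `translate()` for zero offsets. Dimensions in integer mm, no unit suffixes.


translate([295, 234, 0]) cube([1974, 98, 165]);


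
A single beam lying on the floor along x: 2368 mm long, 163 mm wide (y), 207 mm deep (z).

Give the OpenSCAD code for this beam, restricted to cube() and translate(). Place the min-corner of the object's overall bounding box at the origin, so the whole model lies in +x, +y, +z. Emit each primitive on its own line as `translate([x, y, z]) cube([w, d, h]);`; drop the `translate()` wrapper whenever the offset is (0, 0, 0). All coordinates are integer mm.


cube([2368, 163, 207]);


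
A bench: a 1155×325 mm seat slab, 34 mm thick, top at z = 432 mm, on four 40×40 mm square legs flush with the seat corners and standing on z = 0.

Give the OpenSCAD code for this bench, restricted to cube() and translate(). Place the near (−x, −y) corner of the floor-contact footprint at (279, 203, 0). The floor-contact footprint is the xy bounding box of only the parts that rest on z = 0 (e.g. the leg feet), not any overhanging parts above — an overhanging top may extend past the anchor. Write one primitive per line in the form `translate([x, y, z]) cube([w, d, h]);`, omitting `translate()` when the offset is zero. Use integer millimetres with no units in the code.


translate([279, 203, 398]) cube([1155, 325, 34]);
translate([279, 203, 0]) cube([40, 40, 398]);
translate([279, 488, 0]) cube([40, 40, 398]);
translate([1394, 203, 0]) cube([40, 40, 398]);
translate([1394, 488, 0]) cube([40, 40, 398]);


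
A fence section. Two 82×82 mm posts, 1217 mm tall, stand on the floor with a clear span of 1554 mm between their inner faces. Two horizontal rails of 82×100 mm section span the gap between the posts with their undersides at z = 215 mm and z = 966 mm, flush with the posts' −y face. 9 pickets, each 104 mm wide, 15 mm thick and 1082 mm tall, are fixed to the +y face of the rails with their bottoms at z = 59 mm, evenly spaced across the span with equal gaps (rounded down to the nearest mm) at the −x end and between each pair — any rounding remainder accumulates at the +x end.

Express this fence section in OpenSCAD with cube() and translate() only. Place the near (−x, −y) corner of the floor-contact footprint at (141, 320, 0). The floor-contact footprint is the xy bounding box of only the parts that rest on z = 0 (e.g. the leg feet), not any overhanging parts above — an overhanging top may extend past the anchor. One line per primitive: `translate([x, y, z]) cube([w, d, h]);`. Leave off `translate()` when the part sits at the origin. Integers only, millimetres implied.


translate([141, 320, 0]) cube([82, 82, 1217]);
translate([1777, 320, 0]) cube([82, 82, 1217]);
translate([223, 320, 215]) cube([1554, 82, 100]);
translate([223, 320, 966]) cube([1554, 82, 100]);
translate([284, 402, 59]) cube([104, 15, 1082]);
translate([449, 402, 59]) cube([104, 15, 1082]);
translate([614, 402, 59]) cube([104, 15, 1082]);
translate([779, 402, 59]) cube([104, 15, 1082]);
translate([944, 402, 59]) cube([104, 15, 1082]);
translate([1109, 402, 59]) cube([104, 15, 1082]);
translate([1274, 402, 59]) cube([104, 15, 1082]);
translate([1439, 402, 59]) cube([104, 15, 1082]);
translate([1604, 402, 59]) cube([104, 15, 1082]);


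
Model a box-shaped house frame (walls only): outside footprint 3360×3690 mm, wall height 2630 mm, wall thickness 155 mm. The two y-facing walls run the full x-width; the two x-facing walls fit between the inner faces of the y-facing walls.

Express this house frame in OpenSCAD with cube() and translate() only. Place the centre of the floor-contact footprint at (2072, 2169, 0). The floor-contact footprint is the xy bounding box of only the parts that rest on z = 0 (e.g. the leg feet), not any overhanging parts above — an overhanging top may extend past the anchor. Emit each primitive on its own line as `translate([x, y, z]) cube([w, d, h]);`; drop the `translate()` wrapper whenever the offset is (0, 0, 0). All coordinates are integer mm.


translate([392, 324, 0]) cube([3360, 155, 2630]);
translate([392, 3859, 0]) cube([3360, 155, 2630]);
translate([392, 479, 0]) cube([155, 3380, 2630]);
translate([3597, 479, 0]) cube([155, 3380, 2630]);


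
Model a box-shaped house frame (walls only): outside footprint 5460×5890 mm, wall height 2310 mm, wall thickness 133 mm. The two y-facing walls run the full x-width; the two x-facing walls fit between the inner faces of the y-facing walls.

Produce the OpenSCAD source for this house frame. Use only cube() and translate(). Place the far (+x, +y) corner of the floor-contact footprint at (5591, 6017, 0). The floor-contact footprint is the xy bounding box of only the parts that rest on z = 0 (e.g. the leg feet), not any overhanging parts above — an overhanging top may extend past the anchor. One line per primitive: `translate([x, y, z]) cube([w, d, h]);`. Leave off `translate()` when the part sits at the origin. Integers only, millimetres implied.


translate([131, 127, 0]) cube([5460, 133, 2310]);
translate([131, 5884, 0]) cube([5460, 133, 2310]);
translate([131, 260, 0]) cube([133, 5624, 2310]);
translate([5458, 260, 0]) cube([133, 5624, 2310]);


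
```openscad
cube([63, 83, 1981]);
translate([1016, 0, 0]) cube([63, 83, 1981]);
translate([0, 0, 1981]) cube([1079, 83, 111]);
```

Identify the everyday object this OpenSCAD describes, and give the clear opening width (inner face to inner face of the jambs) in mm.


A door frame. The clear opening width is 953 mm.

Two 1981 mm tall posts with a header on top — a door frame. The left jamb is 63 mm wide at x = 0; the right jamb starts at x = 1016. The clear opening is 1016 − 63 = 953 mm.


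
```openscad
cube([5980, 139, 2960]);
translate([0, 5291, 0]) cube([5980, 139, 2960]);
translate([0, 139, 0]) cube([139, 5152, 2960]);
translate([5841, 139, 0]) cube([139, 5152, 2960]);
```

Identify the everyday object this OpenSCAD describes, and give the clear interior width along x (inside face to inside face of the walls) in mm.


A house (or room) frame. The interior width is 5702 mm.

Four 2960 mm walls enclosing a rectangle with no floor or roof — a room or house frame. Outside width is 5980 mm and wall thickness is 139 mm, so the interior width is 5980 − 2 × 139 = 5702 mm.


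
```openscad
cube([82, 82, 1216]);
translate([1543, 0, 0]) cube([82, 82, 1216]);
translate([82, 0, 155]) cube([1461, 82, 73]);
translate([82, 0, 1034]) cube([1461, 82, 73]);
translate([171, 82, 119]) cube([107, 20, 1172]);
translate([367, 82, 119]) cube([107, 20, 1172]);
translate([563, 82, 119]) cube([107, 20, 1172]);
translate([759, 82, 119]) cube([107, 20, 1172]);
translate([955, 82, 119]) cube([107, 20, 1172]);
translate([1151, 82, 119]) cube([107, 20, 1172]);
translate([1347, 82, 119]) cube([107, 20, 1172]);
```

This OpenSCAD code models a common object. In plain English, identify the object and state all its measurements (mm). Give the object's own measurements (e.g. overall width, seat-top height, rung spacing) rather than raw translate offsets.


A fence section. Two 82×82 mm posts, 1216 mm tall, stand on the floor with a clear span of 1461 mm between their inner faces. Two horizontal rails of 82×73 mm section span the gap between the posts with their undersides at z = 155 mm and z = 1034 mm, flush with the posts' −y face. 7 pickets, each 107 mm wide, 20 mm thick and 1172 mm tall, are fixed to the +y face of the rails with their bottoms at z = 119 mm, spaced across the span with a 89 mm gap after the −x post and between neighbouring pickets and before the +x post.


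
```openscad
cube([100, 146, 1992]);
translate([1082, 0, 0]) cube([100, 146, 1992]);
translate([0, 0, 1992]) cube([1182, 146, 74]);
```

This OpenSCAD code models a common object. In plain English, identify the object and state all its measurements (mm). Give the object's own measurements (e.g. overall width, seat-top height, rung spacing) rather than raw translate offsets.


A door frame. The clear opening is 982 mm wide and 1992 mm high. Two 100 mm wide jambs, 146 mm deep, stand either side of the opening from the floor to the top of the opening. A 74 mm thick head sits across the top of both jambs, spanning the full outside width of the frame.


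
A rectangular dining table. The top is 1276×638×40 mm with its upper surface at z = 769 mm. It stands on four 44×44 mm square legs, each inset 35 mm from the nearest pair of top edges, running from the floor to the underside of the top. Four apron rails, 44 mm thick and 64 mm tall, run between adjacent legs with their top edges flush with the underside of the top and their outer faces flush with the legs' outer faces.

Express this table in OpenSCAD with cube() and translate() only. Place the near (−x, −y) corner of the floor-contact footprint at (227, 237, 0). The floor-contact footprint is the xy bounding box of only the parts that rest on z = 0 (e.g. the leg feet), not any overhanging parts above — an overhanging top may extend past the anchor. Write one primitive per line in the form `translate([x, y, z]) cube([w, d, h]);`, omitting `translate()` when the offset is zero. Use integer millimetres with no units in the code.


// leg_h = 769 - 40 = 729
// apron z = 729 - 64 = 665
translate([192, 202, 729]) cube([1276, 638, 40]);
translate([227, 237, 0]) cube([44, 44, 729]);
translate([1389, 237, 0]) cube([44, 44, 729]);
translate([227, 761, 0]) cube([44, 44, 729]);
translate([1389, 761, 0]) cube([44, 44, 729]);
translate([271, 237, 665]) cube([1118, 44, 64]);
translate([271, 761, 665]) cube([1118, 44, 64]);
translate([227, 281, 665]) cube([44, 480, 64]);
translate([1389, 281, 665]) cube([44, 480, 64]);


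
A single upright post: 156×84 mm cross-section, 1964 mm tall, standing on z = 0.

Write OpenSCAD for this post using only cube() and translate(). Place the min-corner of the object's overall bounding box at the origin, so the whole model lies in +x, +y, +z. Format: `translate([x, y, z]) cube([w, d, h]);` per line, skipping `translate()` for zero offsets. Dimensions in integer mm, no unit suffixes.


cube([156, 84, 1964]);


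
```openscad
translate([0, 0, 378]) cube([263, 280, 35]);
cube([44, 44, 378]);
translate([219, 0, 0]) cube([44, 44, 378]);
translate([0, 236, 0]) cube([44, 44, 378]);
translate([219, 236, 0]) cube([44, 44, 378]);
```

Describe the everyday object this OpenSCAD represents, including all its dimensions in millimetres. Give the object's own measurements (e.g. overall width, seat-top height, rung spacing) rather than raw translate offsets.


A simple wooden stool: a rectangular seat 263 mm (x) by 280 mm (y), 35 mm thick, top face at z = 413 mm, on four square legs, each 44×44 mm in cross-section. The legs rest on z = 0, each flush with a corner of the seat.


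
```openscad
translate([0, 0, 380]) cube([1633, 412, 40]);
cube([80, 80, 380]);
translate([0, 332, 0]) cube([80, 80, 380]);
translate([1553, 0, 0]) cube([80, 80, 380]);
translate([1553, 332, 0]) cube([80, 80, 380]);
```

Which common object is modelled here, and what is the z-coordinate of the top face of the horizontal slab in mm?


A bench. The seat-top height is 420 mm.

A long slab on four corner posts — a bench. The slab sits at z = 380 with thickness 40, so the top is 380 + 40 = 420 mm.


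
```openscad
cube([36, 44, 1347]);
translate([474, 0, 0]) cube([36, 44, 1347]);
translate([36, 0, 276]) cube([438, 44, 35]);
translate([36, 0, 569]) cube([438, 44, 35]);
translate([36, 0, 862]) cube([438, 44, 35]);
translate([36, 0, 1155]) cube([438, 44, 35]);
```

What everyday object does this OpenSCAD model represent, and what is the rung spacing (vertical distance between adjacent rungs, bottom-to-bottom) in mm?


A ladder. The rung spacing is 293 mm.

Two tall 36×44 posts with 4 short bars between them — a ladder. Adjacent rungs sit at z = 276 and z = 569, so the spacing is 569 − 276 = 293 mm.


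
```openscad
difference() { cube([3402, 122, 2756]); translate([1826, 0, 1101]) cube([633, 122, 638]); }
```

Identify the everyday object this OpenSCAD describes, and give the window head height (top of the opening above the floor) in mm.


A wall with a window opening. The window head height is 1739 mm.

A wall with a rectangular opening subtracted — a window. Sill at z = 1101, opening 638 mm tall, so the head is at 1101 + 638 = 1739 mm.


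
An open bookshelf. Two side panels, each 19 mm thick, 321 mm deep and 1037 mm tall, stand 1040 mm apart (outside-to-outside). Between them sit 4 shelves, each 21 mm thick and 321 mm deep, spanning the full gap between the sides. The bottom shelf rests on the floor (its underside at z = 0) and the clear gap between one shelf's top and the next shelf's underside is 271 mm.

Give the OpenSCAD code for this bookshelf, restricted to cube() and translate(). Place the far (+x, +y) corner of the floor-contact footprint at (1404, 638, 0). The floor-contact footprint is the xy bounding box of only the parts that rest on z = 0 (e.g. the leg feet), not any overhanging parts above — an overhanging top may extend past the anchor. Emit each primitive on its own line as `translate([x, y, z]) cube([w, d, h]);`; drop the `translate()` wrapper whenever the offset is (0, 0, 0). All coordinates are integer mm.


translate([364, 317, 0]) cube([19, 321, 1037]);
translate([1385, 317, 0]) cube([19, 321, 1037]);
translate([383, 317, 0]) cube([1002, 321, 21]);
translate([383, 317, 292]) cube([1002, 321, 21]);
translate([383, 317, 584]) cube([1002, 321, 21]);
translate([383, 317, 876]) cube([1002, 321, 21]);


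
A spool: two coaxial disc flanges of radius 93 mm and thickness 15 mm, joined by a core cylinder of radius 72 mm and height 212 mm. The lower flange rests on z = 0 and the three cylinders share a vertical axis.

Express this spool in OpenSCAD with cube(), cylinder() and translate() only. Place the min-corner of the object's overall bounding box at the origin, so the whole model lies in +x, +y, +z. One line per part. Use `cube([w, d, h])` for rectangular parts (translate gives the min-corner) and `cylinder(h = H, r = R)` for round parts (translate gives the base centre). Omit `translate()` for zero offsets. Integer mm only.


translate([93, 93, 0]) cylinder(h = 15, r = 93);
translate([93, 93, 15]) cylinder(h = 212, r = 72);
translate([93, 93, 227]) cylinder(h = 15, r = 93);


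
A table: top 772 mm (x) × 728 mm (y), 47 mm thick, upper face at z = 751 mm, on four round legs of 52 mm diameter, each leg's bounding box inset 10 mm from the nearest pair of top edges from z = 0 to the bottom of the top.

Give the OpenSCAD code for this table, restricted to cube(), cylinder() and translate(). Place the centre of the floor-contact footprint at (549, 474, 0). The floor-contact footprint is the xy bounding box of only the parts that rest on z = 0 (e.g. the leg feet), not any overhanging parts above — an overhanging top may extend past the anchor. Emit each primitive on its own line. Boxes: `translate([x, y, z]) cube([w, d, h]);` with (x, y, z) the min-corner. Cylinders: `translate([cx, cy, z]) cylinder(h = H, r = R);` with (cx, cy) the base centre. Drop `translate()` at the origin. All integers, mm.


translate([163, 110, 704]) cube([772, 728, 47]);
translate([199, 146, 0]) cylinder(h = 704, r = 26);
translate([899, 146, 0]) cylinder(h = 704, r = 26);
translate([199, 802, 0]) cylinder(h = 704, r = 26);
translate([899, 802, 0]) cylinder(h = 704, r = 26);


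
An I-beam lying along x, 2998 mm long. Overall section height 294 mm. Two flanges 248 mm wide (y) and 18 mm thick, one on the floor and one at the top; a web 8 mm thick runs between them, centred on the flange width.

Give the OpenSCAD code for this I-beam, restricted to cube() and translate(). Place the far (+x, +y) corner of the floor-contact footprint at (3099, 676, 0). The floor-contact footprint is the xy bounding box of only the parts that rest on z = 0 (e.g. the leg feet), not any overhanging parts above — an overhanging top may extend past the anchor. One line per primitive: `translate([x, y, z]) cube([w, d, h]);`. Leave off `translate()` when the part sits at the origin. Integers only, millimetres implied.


translate([101, 428, 0]) cube([2998, 248, 18]);
translate([101, 548, 18]) cube([2998, 8, 258]);
translate([101, 428, 276]) cube([2998, 248, 18]);


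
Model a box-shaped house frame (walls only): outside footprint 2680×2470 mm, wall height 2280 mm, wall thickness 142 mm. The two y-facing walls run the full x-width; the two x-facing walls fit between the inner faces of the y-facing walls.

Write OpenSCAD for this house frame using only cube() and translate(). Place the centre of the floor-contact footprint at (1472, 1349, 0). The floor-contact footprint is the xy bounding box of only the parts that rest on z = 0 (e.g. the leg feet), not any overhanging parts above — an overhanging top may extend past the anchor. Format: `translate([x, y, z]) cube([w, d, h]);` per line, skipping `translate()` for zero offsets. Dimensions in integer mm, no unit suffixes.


translate([132, 114, 0]) cube([2680, 142, 2280]);
translate([132, 2442, 0]) cube([2680, 142, 2280]);
translate([132, 256, 0]) cube([142, 2186, 2280]);
translate([2670, 256, 0]) cube([142, 2186, 2280]);


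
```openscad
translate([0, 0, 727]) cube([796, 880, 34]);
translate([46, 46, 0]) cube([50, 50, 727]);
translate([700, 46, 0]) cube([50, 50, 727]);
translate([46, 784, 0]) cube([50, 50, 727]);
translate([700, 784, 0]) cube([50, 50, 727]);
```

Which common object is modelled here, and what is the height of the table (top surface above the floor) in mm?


A table. The table height is 761 mm.

A 796×880×34 slab sits at z = 727 on four 50 mm square posts — a table. The top surface is at 727 + 34 = 761 mm.


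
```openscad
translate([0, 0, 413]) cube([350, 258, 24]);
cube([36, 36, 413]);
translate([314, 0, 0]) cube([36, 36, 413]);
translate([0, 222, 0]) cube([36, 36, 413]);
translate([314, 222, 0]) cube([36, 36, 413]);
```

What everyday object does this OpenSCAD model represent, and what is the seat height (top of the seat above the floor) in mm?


A stool. The seat height is 437 mm.

A 350×258×24 slab at z = 413 on four corner posts — a stool. The seat top is 413 + 24 = 437 mm.


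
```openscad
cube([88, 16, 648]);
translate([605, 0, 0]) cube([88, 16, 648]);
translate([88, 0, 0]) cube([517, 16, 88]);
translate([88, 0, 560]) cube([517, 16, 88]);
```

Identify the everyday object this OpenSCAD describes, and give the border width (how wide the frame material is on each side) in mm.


A picture frame. The border width is 88 mm.

Four thin pieces enclosing a rectangular opening — a picture frame. The two full-height stiles are 648 mm tall; the top rail sits at z = 560 and is 88 mm tall, so the border above the opening is 648 − 560 = 88 mm, matching the stile x-width.


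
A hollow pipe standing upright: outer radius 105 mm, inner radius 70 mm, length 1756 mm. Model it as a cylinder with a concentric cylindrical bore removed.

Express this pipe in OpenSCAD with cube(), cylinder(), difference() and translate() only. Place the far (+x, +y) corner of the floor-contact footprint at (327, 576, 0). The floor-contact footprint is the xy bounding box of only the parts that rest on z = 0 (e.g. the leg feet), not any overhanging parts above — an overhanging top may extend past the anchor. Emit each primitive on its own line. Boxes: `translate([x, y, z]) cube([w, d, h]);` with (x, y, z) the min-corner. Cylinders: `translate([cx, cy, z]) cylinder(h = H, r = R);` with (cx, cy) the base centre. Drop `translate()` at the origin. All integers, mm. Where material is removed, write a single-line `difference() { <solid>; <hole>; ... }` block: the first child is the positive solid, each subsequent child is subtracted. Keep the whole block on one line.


difference() { translate([222, 471, 0]) cylinder(h = 1756, r = 105); translate([222, 471, 0]) cylinder(h = 1756, r = 70); }


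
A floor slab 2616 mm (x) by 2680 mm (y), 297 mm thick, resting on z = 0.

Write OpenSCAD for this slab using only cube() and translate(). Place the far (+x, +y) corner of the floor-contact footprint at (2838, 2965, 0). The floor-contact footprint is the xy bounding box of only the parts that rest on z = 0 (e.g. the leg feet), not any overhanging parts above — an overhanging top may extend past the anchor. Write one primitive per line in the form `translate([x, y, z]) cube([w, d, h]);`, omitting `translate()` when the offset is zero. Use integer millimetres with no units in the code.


translate([222, 285, 0]) cube([2616, 2680, 297]);


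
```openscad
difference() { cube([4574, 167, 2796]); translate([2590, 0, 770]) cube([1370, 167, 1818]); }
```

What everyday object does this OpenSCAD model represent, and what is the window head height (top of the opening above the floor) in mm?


A wall with a window opening. The window head height is 2588 mm.

A wall with a rectangular opening subtracted — a window. Sill at z = 770, opening 1818 mm tall, so the head is at 770 + 1818 = 2588 mm.


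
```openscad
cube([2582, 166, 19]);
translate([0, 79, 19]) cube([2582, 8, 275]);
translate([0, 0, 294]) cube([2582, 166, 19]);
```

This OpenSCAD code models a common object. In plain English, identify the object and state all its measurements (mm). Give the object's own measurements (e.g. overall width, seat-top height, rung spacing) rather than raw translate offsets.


An I-beam lying along x, 2582 mm long. Overall section height 313 mm. Two flanges 166 mm wide (y) and 19 mm thick, one on the floor and one at the top; a web 8 mm thick runs between them, centred on the flange width.


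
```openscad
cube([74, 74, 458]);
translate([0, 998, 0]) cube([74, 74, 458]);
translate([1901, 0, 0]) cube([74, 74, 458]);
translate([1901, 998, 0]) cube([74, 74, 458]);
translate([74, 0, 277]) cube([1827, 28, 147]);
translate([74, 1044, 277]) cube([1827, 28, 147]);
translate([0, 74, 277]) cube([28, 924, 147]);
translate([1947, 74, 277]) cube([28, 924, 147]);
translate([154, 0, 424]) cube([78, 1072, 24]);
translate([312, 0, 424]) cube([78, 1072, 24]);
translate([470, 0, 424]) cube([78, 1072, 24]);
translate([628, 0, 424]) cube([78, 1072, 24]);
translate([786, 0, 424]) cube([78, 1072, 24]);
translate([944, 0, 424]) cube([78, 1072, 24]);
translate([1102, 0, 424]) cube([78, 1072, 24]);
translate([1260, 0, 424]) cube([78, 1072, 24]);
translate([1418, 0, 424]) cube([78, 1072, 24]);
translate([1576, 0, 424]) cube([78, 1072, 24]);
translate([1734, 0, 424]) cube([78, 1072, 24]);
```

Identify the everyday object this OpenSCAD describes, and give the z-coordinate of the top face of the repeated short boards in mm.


A bed frame. The slat-top height is 448 mm.

Four posts, four rails, and a row of slats — a bed frame. Slats sit on the rails at z = 277 + 147 = 424; with slat thickness 24, the top is 448 mm.


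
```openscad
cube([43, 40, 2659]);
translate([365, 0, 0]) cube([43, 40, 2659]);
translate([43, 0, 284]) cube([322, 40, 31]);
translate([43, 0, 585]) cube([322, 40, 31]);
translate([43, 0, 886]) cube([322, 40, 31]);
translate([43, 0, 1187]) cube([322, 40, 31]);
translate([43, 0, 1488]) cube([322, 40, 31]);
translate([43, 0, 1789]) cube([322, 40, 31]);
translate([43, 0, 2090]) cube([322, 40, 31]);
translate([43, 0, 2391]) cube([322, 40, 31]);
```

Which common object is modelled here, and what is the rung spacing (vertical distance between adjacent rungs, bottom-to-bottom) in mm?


A ladder. The rung spacing is 301 mm.

Two tall 43×40 posts with 8 short bars between them — a ladder. Adjacent rungs sit at z = 284 and z = 585, so the spacing is 585 − 284 = 301 mm.


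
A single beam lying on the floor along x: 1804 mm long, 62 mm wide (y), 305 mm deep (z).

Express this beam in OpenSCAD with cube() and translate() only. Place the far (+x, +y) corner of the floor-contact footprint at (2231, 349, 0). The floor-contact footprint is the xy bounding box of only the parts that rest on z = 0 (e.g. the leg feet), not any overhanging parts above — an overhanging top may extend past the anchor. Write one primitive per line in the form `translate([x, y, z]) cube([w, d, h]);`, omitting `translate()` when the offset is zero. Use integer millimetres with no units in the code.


translate([427, 287, 0]) cube([1804, 62, 305]);


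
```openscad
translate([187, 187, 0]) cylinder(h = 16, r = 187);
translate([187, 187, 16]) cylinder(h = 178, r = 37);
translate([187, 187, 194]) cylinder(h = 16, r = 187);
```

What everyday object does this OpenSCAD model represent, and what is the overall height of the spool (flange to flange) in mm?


A spool. The overall height is 210 mm.

Three coaxial cylinders, large–small–large — a spool. Two 16 mm flanges and a 178 mm core give 16 + 178 + 16 = 210 mm.


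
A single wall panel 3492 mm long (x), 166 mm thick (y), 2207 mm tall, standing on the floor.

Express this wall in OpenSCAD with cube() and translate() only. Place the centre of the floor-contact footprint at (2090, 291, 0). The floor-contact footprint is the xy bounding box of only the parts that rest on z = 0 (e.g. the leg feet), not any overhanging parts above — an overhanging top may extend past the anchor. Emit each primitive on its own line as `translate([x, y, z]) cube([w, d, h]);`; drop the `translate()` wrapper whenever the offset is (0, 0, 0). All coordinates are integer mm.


translate([344, 208, 0]) cube([3492, 166, 2207]);


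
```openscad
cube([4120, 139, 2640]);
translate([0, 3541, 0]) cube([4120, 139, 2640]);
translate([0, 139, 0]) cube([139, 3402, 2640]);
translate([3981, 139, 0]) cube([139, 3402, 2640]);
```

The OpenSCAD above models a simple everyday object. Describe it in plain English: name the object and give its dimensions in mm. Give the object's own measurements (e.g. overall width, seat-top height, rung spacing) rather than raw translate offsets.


The wall frame of a small rectangular building: four walls, each 2640 mm tall and 139 mm thick, enclosing a footprint 4120 mm (x) by 3680 mm (y) outside-to-outside, with no floor or roof. The front and back walls (the −y and +y sides) span the full width; the two side walls fit between them.


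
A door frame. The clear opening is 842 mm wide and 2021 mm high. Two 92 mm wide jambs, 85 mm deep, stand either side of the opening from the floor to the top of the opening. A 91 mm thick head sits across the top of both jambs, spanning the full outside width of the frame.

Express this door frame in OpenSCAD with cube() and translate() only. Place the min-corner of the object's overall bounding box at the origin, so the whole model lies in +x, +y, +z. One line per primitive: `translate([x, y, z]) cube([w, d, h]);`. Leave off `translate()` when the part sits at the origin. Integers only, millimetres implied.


cube([92, 85, 2021]);
translate([934, 0, 0]) cube([92, 85, 2021]);
translate([0, 0, 2021]) cube([1026, 85, 91]);


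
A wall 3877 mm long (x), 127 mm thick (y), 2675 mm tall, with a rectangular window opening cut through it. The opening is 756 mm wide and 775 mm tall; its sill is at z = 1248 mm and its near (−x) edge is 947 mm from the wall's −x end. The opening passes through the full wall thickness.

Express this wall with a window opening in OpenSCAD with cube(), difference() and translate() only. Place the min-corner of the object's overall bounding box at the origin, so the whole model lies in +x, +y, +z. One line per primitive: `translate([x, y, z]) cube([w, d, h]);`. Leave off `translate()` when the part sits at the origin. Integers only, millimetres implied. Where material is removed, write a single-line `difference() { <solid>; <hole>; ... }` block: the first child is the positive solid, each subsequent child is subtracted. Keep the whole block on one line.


difference() { cube([3877, 127, 2675]); translate([947, 0, 1248]) cube([756, 127, 775]); }


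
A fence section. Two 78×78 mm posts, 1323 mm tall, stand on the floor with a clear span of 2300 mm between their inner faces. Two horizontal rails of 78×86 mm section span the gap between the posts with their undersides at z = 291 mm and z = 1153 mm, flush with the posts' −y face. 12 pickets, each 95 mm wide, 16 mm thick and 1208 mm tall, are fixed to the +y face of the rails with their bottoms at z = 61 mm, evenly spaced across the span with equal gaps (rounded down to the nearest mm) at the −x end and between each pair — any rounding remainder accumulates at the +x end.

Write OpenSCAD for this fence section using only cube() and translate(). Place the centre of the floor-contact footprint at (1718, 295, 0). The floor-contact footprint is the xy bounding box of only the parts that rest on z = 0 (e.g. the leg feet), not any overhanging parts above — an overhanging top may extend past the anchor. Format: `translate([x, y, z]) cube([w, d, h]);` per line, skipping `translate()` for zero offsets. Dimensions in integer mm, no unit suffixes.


translate([490, 256, 0]) cube([78, 78, 1323]);
translate([2868, 256, 0]) cube([78, 78, 1323]);
translate([568, 256, 291]) cube([2300, 78, 86]);
translate([568, 256, 1153]) cube([2300, 78, 86]);
translate([657, 334, 61]) cube([95, 16, 1208]);
translate([841, 334, 61]) cube([95, 16, 1208]);
translate([1025, 334, 61]) cube([95, 16, 1208]);
translate([1209, 334, 61]) cube([95, 16, 1208]);
translate([1393, 334, 61]) cube([95, 16, 1208]);
translate([1577, 334, 61]) cube([95, 16, 1208]);
translate([1761, 334, 61]) cube([95, 16, 1208]);
translate([1945, 334, 61]) cube([95, 16, 1208]);
translate([2129, 334, 61]) cube([95, 16, 1208]);
translate([2313, 334, 61]) cube([95, 16, 1208]);
translate([2497, 334, 61]) cube([95, 16, 1208]);
translate([2681, 334, 61]) cube([95, 16, 1208]);


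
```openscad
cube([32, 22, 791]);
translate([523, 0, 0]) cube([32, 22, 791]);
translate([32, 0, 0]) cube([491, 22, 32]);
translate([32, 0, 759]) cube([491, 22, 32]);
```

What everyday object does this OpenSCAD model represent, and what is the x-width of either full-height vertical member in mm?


A picture frame. The border width is 32 mm.

Four thin pieces enclosing a rectangular opening — a picture frame. The two full-height stiles are 791 mm tall; the top rail sits at z = 759 and is 32 mm tall, so the border above the opening is 791 − 759 = 32 mm, matching the stile x-width.


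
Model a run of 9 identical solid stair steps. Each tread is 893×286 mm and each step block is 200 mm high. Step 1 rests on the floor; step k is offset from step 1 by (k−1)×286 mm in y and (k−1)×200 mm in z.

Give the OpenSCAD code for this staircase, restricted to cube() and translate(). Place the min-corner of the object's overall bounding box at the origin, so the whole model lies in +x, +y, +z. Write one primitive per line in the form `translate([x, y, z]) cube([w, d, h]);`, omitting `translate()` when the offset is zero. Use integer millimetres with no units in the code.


cube([893, 286, 200]);
translate([0, 286, 200]) cube([893, 286, 200]);
translate([0, 572, 400]) cube([893, 286, 200]);
translate([0, 858, 600]) cube([893, 286, 200]);
translate([0, 1144, 800]) cube([893, 286, 200]);
translate([0, 1430, 1000]) cube([893, 286, 200]);
translate([0, 1716, 1200]) cube([893, 286, 200]);
translate([0, 2002, 1400]) cube([893, 286, 200]);
translate([0, 2288, 1600]) cube([893, 286, 200]);


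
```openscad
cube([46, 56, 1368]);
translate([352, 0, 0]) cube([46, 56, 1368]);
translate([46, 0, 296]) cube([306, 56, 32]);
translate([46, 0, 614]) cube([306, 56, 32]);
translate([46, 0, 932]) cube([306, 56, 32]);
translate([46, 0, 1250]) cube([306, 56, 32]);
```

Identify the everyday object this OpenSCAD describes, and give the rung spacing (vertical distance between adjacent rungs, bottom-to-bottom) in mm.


A ladder. The rung spacing is 318 mm.

Two tall 46×56 posts with 4 short bars between them — a ladder. Adjacent rungs sit at z = 296 and z = 614, so the spacing is 614 − 296 = 318 mm.


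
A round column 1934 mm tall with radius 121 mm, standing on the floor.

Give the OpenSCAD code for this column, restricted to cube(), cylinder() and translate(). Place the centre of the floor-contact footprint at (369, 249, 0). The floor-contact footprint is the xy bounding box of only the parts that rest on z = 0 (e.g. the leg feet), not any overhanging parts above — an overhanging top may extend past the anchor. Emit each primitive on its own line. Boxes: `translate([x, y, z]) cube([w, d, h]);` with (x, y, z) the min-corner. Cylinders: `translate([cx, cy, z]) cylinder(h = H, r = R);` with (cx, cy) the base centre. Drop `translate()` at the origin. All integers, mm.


translate([369, 249, 0]) cylinder(h = 1934, r = 121);


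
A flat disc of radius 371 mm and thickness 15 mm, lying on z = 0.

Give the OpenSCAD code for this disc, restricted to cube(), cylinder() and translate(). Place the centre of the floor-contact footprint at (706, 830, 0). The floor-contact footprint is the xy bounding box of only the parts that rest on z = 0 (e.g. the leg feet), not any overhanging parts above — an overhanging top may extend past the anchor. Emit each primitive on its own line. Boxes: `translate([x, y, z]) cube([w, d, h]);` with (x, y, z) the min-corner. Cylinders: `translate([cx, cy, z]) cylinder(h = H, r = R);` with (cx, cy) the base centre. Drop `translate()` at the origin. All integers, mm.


translate([706, 830, 0]) cylinder(h = 15, r = 371);


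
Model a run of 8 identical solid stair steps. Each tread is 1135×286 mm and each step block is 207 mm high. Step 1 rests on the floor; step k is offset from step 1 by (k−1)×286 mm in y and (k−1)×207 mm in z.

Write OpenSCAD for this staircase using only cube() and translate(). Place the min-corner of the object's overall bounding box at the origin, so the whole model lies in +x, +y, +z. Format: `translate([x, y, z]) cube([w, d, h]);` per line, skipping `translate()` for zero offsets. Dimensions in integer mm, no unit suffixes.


cube([1135, 286, 207]);
translate([0, 286, 207]) cube([1135, 286, 207]);
translate([0, 572, 414]) cube([1135, 286, 207]);
translate([0, 858, 621]) cube([1135, 286, 207]);
translate([0, 1144, 828]) cube([1135, 286, 207]);
translate([0, 1430, 1035]) cube([1135, 286, 207]);
translate([0, 1716, 1242]) cube([1135, 286, 207]);
translate([0, 2002, 1449]) cube([1135, 286, 207]);


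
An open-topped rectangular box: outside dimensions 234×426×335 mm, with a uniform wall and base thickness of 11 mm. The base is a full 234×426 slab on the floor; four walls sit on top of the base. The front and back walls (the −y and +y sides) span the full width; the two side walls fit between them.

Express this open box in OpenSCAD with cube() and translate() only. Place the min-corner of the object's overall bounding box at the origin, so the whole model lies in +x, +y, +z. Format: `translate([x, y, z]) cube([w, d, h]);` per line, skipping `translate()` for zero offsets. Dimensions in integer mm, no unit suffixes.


cube([234, 426, 11]);
translate([0, 0, 11]) cube([234, 11, 324]);
translate([0, 415, 11]) cube([234, 11, 324]);
translate([0, 11, 11]) cube([11, 404, 324]);
translate([223, 11, 11]) cube([11, 404, 324]);


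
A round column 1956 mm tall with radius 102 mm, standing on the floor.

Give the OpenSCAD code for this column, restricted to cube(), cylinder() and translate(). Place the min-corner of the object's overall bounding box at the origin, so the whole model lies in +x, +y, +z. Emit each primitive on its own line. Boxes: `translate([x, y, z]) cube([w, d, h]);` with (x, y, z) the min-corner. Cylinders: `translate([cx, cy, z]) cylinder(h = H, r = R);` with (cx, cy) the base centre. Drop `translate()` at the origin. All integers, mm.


translate([102, 102, 0]) cylinder(h = 1956, r = 102);


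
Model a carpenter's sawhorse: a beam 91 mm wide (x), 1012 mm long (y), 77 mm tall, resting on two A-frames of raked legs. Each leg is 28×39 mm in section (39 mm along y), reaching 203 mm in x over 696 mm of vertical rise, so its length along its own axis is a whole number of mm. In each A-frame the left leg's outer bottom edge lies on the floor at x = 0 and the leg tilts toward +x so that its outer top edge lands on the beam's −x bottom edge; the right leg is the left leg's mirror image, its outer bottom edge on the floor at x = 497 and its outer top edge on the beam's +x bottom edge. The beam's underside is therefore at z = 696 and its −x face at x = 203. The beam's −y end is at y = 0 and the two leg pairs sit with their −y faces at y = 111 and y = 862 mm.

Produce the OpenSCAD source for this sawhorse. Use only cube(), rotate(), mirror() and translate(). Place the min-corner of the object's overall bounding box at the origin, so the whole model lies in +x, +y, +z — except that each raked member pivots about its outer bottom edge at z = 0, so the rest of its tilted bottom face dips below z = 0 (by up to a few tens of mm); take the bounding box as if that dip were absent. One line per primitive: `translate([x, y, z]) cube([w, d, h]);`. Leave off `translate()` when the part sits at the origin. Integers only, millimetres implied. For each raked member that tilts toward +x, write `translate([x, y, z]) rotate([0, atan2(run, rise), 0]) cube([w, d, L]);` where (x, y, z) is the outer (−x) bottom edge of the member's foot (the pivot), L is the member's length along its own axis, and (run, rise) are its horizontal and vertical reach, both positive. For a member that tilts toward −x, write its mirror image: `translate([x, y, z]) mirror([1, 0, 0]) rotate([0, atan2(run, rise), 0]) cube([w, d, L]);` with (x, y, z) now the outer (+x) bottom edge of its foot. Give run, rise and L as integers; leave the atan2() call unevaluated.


translate([203, 0, 696]) cube([91, 1012, 77]);
translate([0, 111, 0]) rotate([0, atan2(203, 696), 0]) cube([28, 39, 725]);
translate([497, 111, 0]) mirror([1, 0, 0]) rotate([0, atan2(203, 696), 0]) cube([28, 39, 725]);
translate([0, 862, 0]) rotate([0, atan2(203, 696), 0]) cube([28, 39, 725]);
translate([497, 862, 0]) mirror([1, 0, 0]) rotate([0, atan2(203, 696), 0]) cube([28, 39, 725]);
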